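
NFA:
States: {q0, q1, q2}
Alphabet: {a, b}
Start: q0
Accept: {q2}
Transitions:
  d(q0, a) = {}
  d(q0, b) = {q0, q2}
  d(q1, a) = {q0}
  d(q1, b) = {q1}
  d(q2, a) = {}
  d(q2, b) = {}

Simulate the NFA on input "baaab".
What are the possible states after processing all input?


Start: {q0}
  --b--> {q0, q2}
  --a--> {}
  --a--> {}
  --a--> {}
  --b--> {}

{} (empty set, no valid transitions)


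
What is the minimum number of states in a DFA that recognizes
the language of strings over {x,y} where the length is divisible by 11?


States track (length) mod 11.
Need 11 states: one per remainder 0..10; accept = remainder 0.

11


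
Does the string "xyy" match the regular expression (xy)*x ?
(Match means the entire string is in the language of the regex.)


|string| = 3; first = 'x'; last = 'y'

No, "xyy" does not match (xy)*x


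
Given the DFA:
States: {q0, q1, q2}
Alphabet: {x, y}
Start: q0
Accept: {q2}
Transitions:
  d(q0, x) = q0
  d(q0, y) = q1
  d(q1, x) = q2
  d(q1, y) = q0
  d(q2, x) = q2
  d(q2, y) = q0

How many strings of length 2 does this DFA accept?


Enumerating all length-2 strings:
  "xx" -> q0 [reject]
  "xy" -> q1 [reject]
  "yx" -> q2 [accept]
  "yy" -> q0 [reject]

1 out of 4


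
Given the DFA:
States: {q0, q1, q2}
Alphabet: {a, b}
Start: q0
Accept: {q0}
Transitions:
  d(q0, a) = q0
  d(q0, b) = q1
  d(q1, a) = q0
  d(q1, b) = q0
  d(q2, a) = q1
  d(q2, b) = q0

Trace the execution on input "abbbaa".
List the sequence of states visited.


Input: abbbaa
d(q0, a) = q0
d(q0, b) = q1
d(q1, b) = q0
d(q0, b) = q1
d(q1, a) = q0
d(q0, a) = q0


q0 -> q0 -> q1 -> q0 -> q1 -> q0 -> q0


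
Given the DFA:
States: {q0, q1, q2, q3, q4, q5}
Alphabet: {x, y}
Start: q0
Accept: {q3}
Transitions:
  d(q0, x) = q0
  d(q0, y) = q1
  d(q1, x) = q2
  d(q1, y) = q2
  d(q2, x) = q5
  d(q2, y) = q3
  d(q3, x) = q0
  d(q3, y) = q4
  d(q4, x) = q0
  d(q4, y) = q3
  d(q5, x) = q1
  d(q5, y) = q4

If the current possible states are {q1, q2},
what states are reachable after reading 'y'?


Apply transition on 'y' from each current state:
  d(q1, y) = q2
  d(q2, y) = q3

{q2, q3}


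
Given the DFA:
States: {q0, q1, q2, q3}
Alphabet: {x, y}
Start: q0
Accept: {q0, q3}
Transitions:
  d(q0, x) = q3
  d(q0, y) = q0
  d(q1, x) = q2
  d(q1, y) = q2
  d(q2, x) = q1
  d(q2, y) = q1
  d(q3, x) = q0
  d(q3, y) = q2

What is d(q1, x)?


Looking up transition d(q1, x)

q2


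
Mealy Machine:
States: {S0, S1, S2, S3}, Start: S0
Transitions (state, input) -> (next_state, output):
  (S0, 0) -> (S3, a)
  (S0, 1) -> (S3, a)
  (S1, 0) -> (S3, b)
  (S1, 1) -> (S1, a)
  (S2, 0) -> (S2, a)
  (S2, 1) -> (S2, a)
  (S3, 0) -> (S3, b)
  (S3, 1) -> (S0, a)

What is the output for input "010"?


Step-by-step:
  (S0, 0) -> (S3, a)
  (S3, 1) -> (S0, a)
  (S0, 0) -> (S3, a)

"aaa"


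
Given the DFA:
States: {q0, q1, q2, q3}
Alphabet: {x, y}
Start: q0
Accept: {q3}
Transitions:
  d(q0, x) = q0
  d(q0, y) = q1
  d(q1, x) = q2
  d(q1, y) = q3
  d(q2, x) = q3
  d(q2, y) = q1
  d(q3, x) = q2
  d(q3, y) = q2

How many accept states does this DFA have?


Accept states listed: {q3}
Counting: q3(1)

1


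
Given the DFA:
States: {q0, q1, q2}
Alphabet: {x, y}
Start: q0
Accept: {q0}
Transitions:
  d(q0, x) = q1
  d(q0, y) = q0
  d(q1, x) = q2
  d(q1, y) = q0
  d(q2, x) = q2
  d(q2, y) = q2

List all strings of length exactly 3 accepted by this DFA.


All strings of length 3: 8 total
Accepted: 3

"xyy", "yxy", "yyy"


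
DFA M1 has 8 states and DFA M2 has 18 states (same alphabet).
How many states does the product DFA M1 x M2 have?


Product construction pairs every M1 state with every M2 state.
8 * 18 = 144

144


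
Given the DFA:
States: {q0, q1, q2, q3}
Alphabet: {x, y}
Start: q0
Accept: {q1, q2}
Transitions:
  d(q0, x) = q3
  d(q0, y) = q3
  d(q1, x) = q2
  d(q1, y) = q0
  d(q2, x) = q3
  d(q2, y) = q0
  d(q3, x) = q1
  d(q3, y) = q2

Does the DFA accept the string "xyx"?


Trace: q0 -> q3 -> q2 -> q3
Final state: q3
Accept states: {q1, q2}

No, rejected (final state q3 is not an accept state)


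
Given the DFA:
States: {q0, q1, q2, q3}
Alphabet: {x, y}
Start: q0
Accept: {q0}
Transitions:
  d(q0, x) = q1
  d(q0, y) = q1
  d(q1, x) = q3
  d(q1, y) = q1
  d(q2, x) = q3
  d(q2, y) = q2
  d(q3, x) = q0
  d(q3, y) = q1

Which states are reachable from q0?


BFS from q0:
  layer 0: {q0}
  layer 1: {q1}
  layer 2: {q3}

{q0, q1, q3}


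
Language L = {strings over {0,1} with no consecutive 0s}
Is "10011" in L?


'00' occurs at index 1

No, "10011" is not in L


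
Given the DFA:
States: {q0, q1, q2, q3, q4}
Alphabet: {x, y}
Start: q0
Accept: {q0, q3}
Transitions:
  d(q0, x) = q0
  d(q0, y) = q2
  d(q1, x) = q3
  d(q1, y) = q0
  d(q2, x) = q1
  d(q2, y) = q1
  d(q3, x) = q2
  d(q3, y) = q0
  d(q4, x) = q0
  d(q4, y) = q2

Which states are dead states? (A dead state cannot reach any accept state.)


Forward reachability from each state:
  q0 -> reaches accept state q0 (live)
  q1 -> reaches accept state q0 (live)
  q2 -> reaches accept state q0 (live)
  q3 -> reaches accept state q0 (live)
  q4 -> reaches accept state q0 (live)

None (all states can reach an accept state)


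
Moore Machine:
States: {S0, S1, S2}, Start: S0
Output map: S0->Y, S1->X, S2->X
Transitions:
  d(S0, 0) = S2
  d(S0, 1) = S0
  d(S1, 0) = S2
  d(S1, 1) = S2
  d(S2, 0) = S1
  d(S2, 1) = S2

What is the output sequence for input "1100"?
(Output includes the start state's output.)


Start: S0 (output Y)
  --1--> S0 (output Y)
  --1--> S0 (output Y)
  --0--> S2 (output X)
  --0--> S1 (output X)

"YYYXX"


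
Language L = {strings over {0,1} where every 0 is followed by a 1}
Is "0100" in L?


'00' present: True; ends with '0': True

No, "0100" is not in L


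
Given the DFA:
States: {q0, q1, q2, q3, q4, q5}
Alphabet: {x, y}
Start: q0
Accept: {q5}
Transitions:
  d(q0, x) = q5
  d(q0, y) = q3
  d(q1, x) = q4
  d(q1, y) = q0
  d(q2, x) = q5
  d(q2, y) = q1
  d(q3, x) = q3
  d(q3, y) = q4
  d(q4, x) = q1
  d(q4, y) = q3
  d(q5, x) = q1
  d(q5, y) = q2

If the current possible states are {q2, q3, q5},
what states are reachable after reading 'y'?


Apply transition on 'y' from each current state:
  d(q2, y) = q1
  d(q3, y) = q4
  d(q5, y) = q2

{q1, q2, q4}


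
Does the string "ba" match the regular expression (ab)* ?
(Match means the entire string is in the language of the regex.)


|string| = 2; first = 'b'; last = 'a'

No, "ba" does not match (ab)*


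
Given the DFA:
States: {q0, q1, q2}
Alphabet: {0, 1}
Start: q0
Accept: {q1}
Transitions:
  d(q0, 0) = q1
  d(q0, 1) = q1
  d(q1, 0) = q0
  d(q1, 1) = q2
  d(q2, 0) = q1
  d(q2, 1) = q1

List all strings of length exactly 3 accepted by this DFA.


All strings of length 3: 8 total
Accepted: 8

"000", "001", "010", "011", "100", "101", "110", "111"


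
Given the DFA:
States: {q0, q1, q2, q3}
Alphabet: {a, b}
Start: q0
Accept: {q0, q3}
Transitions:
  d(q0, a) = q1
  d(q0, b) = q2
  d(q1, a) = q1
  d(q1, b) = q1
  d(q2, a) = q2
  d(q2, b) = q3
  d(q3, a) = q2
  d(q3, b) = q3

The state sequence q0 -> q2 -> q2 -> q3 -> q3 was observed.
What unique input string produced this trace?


Trace back each transition to find the symbol:
  q0 --[b]--> q2
  q2 --[a]--> q2
  q2 --[b]--> q3
  q3 --[b]--> q3

"babb"


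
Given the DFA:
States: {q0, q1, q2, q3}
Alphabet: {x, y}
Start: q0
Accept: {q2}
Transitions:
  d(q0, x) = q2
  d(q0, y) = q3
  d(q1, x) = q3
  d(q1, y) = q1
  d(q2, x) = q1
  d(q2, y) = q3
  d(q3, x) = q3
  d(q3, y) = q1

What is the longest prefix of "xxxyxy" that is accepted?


Run the DFA, marking each prefix where the state is accepting:
  "" -> q0 [reject]
  "x" -> q2 [accept]
  "xx" -> q1 [reject]
  "xxx" -> q3 [reject]
  "xxxy" -> q1 [reject]
  "xxxyx" -> q3 [reject]
  "xxxyxy" -> q1 [reject]

"x"


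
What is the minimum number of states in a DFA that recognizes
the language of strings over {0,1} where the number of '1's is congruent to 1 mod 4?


States track (count of '1') mod 4.
Need 4 states: one per remainder 0..3; accept = remainder 1.

4


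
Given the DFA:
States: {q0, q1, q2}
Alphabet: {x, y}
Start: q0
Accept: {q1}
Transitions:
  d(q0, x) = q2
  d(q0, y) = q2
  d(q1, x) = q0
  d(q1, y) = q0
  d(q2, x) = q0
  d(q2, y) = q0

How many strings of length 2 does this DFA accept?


Enumerating all length-2 strings:
  "xx" -> q0 [reject]
  "xy" -> q0 [reject]
  "yx" -> q0 [reject]
  "yy" -> q0 [reject]

0 out of 4


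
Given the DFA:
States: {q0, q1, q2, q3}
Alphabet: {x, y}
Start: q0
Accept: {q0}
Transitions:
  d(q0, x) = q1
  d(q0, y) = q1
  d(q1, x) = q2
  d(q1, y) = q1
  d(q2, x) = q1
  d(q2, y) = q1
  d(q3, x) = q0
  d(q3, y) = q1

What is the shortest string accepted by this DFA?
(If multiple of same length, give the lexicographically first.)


BFS by string length (lex-first path to each state shown):
  len 0: q0<-""
Found accept state at length 0.

"" (empty string)


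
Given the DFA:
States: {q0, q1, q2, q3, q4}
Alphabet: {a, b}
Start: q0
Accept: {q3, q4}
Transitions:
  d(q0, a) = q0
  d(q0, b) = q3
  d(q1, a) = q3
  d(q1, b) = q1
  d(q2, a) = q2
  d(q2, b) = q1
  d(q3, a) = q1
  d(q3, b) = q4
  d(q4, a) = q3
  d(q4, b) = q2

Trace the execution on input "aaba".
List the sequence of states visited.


Input: aaba
d(q0, a) = q0
d(q0, a) = q0
d(q0, b) = q3
d(q3, a) = q1


q0 -> q0 -> q0 -> q3 -> q1


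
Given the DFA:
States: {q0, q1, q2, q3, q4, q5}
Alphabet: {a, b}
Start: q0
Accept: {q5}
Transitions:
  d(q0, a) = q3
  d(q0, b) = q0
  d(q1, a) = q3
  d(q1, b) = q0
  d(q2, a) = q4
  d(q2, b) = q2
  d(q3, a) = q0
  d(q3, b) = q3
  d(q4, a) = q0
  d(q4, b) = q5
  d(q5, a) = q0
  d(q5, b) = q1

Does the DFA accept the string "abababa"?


Trace: q0 -> q3 -> q3 -> q0 -> q0 -> q3 -> q3 -> q0
Final state: q0
Accept states: {q5}

No, rejected (final state q0 is not an accept state)


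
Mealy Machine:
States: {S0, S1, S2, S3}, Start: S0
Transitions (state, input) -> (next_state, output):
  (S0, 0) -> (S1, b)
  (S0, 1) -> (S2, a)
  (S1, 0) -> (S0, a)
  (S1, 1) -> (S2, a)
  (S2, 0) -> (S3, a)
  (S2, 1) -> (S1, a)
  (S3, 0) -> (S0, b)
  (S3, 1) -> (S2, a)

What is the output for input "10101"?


Step-by-step:
  (S0, 1) -> (S2, a)
  (S2, 0) -> (S3, a)
  (S3, 1) -> (S2, a)
  (S2, 0) -> (S3, a)
  (S3, 1) -> (S2, a)

"aaaaa"


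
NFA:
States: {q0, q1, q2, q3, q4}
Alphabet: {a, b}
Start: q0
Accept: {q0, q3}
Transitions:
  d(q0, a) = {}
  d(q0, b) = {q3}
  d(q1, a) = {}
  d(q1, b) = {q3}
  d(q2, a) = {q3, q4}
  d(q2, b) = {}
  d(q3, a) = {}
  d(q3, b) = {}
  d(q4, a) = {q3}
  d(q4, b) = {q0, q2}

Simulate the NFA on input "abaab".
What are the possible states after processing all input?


Start: {q0}
  --a--> {}
  --b--> {}
  --a--> {}
  --a--> {}
  --b--> {}

{} (empty set, no valid transitions)


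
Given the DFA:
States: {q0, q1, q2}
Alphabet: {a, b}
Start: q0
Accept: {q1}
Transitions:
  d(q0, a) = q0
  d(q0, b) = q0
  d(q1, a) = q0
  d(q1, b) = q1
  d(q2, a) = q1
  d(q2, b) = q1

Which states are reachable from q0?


BFS from q0:
  layer 0: {q0}

{q0}


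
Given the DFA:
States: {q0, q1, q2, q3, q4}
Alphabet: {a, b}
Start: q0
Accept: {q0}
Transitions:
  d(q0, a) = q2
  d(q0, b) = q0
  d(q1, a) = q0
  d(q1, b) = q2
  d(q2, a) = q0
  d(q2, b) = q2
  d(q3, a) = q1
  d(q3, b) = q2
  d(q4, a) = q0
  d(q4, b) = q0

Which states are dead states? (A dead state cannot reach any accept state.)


Forward reachability from each state:
  q0 -> reaches accept state q0 (live)
  q1 -> reaches accept state q0 (live)
  q2 -> reaches accept state q0 (live)
  q3 -> reaches accept state q0 (live)
  q4 -> reaches accept state q0 (live)

None (all states can reach an accept state)


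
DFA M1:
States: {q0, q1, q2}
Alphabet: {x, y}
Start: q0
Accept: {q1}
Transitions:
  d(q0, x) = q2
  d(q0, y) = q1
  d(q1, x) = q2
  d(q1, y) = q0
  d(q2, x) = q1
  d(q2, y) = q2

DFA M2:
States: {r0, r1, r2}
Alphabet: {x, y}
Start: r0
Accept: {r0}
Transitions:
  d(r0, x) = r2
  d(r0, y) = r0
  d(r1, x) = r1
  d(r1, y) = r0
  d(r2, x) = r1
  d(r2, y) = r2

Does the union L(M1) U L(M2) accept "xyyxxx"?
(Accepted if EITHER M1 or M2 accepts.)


M1: final=q1 accepted=True
M2: final=r1 accepted=False

Yes, union accepts


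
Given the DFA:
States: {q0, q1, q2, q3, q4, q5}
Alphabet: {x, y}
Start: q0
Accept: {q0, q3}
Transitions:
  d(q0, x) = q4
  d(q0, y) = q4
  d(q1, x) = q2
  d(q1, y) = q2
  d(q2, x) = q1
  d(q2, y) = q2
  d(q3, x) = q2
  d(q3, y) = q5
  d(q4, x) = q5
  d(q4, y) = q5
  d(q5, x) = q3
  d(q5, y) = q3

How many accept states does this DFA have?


Accept states listed: {q0, q3}
Counting: q0(1) q3(2)

2


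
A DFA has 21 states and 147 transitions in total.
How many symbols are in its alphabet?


Each state has exactly one transition per symbol.
|alphabet| = transitions / states = 147 / 21 = 7

7


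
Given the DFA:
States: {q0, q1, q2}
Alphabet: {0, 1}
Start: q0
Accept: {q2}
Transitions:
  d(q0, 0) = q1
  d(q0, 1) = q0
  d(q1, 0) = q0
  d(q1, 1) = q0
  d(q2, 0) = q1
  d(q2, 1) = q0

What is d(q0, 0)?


Looking up transition d(q0, 0)

q1


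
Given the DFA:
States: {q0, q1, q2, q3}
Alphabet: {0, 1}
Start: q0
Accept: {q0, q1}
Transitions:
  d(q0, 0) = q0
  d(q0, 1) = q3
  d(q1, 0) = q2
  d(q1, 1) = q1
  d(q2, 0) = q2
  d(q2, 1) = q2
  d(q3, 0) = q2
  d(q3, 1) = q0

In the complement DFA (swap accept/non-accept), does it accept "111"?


Trace: q0 -> q3 -> q0 -> q3
Final: q3
Original accept: {q0, q1}
Complement: q3 is not in original accept

Yes, complement accepts (original rejects)


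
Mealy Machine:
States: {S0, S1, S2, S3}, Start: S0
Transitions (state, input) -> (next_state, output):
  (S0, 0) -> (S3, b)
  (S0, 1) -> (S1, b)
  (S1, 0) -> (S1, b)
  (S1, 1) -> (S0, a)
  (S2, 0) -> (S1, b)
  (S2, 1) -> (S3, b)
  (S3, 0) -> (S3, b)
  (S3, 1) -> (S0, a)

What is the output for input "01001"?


Step-by-step:
  (S0, 0) -> (S3, b)
  (S3, 1) -> (S0, a)
  (S0, 0) -> (S3, b)
  (S3, 0) -> (S3, b)
  (S3, 1) -> (S0, a)

"babba"


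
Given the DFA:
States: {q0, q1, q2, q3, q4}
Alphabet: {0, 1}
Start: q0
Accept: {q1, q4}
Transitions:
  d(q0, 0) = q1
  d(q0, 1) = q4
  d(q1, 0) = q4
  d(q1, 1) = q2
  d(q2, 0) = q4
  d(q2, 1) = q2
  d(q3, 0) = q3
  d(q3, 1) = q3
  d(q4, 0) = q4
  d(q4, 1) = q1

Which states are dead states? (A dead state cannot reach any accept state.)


Forward reachability from each state:
  q0 -> reaches accept state q1 (live)
  q1 -> reaches accept state q1 (live)
  q2 -> reaches accept state q1 (live)
  q3 -> reaches {q3}, no accept state (dead)
  q4 -> reaches accept state q1 (live)

{q3}


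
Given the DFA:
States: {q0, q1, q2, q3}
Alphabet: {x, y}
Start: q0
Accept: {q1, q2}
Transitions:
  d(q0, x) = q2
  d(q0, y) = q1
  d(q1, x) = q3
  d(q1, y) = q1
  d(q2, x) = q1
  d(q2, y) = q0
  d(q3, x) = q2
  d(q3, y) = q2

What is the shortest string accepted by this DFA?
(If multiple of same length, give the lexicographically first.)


BFS by string length (lex-first path to each state shown):
  len 0: q0<-""
  len 1: q1<-"y", q2<-"x"
Found accept state at length 1.

"x"


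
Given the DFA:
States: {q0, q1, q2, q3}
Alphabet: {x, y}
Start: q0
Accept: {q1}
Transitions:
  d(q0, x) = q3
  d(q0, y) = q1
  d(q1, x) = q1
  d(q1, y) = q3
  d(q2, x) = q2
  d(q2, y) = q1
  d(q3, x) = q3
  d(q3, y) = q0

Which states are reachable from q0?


BFS from q0:
  layer 0: {q0}
  layer 1: {q1, q3}

{q0, q1, q3}


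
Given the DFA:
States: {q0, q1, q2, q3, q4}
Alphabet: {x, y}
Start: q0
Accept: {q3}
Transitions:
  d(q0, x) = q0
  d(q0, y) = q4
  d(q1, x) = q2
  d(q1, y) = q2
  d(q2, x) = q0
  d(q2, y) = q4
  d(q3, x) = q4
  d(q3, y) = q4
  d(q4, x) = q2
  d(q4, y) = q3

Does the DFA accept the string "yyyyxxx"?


Trace: q0 -> q4 -> q3 -> q4 -> q3 -> q4 -> q2 -> q0
Final state: q0
Accept states: {q3}

No, rejected (final state q0 is not an accept state)


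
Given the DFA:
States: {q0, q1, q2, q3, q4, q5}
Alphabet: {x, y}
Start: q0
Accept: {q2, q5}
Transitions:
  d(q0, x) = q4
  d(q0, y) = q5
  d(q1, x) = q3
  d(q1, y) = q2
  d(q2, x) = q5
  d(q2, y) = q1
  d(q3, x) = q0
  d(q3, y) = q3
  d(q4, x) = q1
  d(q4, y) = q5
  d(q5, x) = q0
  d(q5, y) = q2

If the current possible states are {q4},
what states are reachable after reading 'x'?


Apply transition on 'x' from each current state:
  d(q4, x) = q1

{q1}


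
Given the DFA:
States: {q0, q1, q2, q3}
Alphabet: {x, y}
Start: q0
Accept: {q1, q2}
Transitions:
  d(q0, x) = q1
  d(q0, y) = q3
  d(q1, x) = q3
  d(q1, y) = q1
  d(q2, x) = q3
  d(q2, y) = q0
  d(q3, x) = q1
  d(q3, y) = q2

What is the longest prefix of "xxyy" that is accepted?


Run the DFA, marking each prefix where the state is accepting:
  "" -> q0 [reject]
  "x" -> q1 [accept]
  "xx" -> q3 [reject]
  "xxy" -> q2 [accept]
  "xxyy" -> q0 [reject]

"xxy"


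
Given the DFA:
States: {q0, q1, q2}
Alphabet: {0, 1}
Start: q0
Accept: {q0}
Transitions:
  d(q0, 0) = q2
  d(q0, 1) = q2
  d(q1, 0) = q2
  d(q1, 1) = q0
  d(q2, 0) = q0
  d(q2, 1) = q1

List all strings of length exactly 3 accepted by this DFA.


All strings of length 3: 8 total
Accepted: 2

"011", "111"


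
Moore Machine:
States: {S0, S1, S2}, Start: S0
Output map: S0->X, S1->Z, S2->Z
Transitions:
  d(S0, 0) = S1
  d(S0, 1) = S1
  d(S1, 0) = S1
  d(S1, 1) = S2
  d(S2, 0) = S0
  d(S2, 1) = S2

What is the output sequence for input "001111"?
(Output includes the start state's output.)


Start: S0 (output X)
  --0--> S1 (output Z)
  --0--> S1 (output Z)
  --1--> S2 (output Z)
  --1--> S2 (output Z)
  --1--> S2 (output Z)
  --1--> S2 (output Z)

"XZZZZZZ"


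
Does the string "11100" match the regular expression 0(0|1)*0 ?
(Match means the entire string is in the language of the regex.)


|string| = 5; first = '1'; last = '0'

No, "11100" does not match 0(0|1)*0


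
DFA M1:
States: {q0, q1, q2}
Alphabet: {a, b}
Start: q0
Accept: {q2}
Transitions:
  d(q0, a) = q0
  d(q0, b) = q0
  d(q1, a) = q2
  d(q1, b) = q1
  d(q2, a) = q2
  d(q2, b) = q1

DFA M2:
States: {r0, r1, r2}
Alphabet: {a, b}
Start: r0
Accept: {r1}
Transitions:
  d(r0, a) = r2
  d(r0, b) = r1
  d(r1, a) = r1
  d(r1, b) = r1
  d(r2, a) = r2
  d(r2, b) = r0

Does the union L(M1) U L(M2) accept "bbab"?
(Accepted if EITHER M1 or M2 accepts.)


M1: final=q0 accepted=False
M2: final=r1 accepted=True

Yes, union accepts


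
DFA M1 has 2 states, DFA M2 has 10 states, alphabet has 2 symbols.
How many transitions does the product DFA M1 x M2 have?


Product DFA has 2 * 10 = 20 states.
Each has 2 transitions: 20 * 2 = 40

40


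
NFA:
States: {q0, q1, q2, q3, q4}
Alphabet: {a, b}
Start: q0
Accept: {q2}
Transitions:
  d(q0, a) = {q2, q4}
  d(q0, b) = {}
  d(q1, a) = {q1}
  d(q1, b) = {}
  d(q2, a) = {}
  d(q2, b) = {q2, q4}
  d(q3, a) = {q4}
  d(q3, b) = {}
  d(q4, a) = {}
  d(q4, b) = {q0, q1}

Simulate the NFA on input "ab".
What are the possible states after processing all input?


Start: {q0}
  --a--> {q2, q4}
  --b--> {q0, q1, q2, q4}

{q0, q1, q2, q4}


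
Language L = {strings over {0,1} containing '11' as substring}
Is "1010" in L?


'11' does not occur

No, "1010" is not in L


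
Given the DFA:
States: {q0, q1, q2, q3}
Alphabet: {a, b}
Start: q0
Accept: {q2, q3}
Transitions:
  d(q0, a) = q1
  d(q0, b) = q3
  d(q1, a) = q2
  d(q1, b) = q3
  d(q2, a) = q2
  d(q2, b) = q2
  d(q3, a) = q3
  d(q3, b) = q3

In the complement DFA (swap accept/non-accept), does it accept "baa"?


Trace: q0 -> q3 -> q3 -> q3
Final: q3
Original accept: {q2, q3}
Complement: q3 is in original accept

No, complement rejects (original accepts)


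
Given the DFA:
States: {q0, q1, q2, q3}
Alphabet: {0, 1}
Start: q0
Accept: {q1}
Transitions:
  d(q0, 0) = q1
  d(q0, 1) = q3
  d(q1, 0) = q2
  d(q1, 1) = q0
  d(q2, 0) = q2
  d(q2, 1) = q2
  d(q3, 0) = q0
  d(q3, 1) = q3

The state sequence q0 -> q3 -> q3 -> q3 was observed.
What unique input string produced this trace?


Trace back each transition to find the symbol:
  q0 --[1]--> q3
  q3 --[1]--> q3
  q3 --[1]--> q3

"111"


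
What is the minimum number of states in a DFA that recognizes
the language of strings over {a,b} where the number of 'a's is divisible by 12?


States track (count of 'a') mod 12.
Need 12 states: one per remainder 0..11; accept = remainder 0.

12


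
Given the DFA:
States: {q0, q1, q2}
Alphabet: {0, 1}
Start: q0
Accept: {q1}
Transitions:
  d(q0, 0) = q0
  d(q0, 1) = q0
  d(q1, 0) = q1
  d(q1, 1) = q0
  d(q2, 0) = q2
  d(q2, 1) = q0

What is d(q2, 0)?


Looking up transition d(q2, 0)

q2


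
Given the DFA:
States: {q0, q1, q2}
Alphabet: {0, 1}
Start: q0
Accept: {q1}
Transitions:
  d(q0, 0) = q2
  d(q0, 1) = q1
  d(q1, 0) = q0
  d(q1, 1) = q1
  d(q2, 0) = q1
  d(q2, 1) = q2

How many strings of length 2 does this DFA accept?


Enumerating all length-2 strings:
  "00" -> q1 [accept]
  "01" -> q2 [reject]
  "10" -> q0 [reject]
  "11" -> q1 [accept]

2 out of 4


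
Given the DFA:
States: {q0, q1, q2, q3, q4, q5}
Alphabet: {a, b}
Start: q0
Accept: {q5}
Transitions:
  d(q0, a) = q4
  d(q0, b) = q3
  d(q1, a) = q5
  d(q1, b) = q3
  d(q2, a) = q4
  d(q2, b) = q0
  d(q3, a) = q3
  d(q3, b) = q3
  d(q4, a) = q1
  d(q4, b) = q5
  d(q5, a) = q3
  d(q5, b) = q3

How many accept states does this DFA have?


Accept states listed: {q5}
Counting: q5(1)

1


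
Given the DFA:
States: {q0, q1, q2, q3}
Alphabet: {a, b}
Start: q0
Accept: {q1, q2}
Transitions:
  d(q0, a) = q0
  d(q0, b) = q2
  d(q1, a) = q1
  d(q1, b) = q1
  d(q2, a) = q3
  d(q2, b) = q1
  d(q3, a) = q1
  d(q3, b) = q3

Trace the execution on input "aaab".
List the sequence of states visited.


Input: aaab
d(q0, a) = q0
d(q0, a) = q0
d(q0, a) = q0
d(q0, b) = q2


q0 -> q0 -> q0 -> q0 -> q2


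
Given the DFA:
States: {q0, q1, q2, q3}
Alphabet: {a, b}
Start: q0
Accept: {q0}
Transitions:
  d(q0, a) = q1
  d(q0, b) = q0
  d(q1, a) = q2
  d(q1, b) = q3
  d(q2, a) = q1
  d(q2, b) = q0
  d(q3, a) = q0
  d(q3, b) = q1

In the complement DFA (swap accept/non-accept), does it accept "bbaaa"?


Trace: q0 -> q0 -> q0 -> q1 -> q2 -> q1
Final: q1
Original accept: {q0}
Complement: q1 is not in original accept

Yes, complement accepts (original rejects)


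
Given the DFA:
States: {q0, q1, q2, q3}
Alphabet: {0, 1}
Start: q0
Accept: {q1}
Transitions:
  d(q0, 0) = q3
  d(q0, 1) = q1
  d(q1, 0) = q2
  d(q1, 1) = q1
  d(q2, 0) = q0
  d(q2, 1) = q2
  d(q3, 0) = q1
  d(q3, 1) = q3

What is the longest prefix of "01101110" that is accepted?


Run the DFA, marking each prefix where the state is accepting:
  "" -> q0 [reject]
  "0" -> q3 [reject]
  "01" -> q3 [reject]
  "011" -> q3 [reject]
  "0110" -> q1 [accept]
  "01101" -> q1 [accept]
  "011011" -> q1 [accept]
  "0110111" -> q1 [accept]
  "01101110" -> q2 [reject]

"0110111"


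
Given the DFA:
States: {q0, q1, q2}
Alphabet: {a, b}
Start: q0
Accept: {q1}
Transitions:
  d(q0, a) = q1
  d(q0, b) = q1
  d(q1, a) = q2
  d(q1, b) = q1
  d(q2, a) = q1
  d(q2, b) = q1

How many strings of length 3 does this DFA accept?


Enumerating all length-3 strings:
  "aaa" -> q1 [accept]
  "aab" -> q1 [accept]
  "aba" -> q2 [reject]
  "abb" -> q1 [accept]
  "baa" -> q1 [accept]
  "bab" -> q1 [accept]
  "bba" -> q2 [reject]
  "bbb" -> q1 [accept]

6 out of 8


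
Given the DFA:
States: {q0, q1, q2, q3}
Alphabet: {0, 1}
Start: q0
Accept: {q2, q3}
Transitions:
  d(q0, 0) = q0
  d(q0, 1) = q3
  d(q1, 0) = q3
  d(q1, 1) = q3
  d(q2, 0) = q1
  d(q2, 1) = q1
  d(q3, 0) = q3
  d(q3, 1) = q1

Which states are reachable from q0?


BFS from q0:
  layer 0: {q0}
  layer 1: {q3}
  layer 2: {q1}

{q0, q1, q3}


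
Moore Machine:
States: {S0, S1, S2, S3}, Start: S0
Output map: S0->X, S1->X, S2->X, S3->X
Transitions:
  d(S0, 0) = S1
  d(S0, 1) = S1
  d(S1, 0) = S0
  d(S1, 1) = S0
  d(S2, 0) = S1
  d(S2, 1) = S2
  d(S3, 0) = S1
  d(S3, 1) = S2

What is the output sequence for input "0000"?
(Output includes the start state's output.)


Start: S0 (output X)
  --0--> S1 (output X)
  --0--> S0 (output X)
  --0--> S1 (output X)
  --0--> S0 (output X)

"XXXXX"


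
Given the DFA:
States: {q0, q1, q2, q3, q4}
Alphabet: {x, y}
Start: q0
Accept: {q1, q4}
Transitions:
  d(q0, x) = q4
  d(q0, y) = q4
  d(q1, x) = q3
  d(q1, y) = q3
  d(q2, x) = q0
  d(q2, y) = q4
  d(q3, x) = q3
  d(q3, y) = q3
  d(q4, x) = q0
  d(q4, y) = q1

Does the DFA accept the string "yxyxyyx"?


Trace: q0 -> q4 -> q0 -> q4 -> q0 -> q4 -> q1 -> q3
Final state: q3
Accept states: {q1, q4}

No, rejected (final state q3 is not an accept state)


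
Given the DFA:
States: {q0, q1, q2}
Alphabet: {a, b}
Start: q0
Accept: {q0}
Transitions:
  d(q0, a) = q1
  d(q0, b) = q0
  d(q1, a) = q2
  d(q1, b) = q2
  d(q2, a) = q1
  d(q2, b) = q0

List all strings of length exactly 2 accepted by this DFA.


All strings of length 2: 4 total
Accepted: 1

"bb"


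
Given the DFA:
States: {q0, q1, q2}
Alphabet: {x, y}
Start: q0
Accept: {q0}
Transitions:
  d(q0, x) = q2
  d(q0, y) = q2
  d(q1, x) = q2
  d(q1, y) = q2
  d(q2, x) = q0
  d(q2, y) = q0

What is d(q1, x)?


Looking up transition d(q1, x)

q2


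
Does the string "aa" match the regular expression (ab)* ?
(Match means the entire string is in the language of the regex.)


|string| = 2; first = 'a'; last = 'a'

No, "aa" does not match (ab)*


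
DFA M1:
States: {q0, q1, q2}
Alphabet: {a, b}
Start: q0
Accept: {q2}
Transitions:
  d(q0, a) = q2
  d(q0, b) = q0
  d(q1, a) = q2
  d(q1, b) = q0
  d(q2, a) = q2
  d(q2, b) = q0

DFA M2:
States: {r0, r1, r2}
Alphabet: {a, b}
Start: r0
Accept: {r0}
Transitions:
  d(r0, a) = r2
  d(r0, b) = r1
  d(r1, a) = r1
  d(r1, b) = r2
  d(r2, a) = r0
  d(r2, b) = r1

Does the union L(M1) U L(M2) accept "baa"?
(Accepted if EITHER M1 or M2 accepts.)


M1: final=q2 accepted=True
M2: final=r1 accepted=False

Yes, union accepts


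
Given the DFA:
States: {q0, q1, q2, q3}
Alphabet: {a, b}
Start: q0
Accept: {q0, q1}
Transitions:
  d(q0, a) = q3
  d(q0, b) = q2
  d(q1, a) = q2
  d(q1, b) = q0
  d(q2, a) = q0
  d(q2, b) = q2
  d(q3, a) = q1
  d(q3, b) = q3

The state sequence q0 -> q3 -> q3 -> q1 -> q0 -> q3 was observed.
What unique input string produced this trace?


Trace back each transition to find the symbol:
  q0 --[a]--> q3
  q3 --[b]--> q3
  q3 --[a]--> q1
  q1 --[b]--> q0
  q0 --[a]--> q3

"ababa"


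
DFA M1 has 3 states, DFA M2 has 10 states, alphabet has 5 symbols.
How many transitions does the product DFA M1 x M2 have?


Product DFA has 3 * 10 = 30 states.
Each has 5 transitions: 30 * 5 = 150

150


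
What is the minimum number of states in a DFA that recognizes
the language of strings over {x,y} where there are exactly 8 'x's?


States: count = 0, 1, ..., 8 (that's 9 states), plus a dead state for count > 8.
Total: 9 + 1 = 10. Accept = count-8 state.

10


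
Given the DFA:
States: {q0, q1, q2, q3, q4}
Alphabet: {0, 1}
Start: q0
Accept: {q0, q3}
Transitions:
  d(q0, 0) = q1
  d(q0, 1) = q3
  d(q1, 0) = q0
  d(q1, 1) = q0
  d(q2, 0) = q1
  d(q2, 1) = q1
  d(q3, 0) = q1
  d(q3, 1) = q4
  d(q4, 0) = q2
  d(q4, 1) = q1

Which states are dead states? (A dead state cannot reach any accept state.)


Forward reachability from each state:
  q0 -> reaches accept state q0 (live)
  q1 -> reaches accept state q0 (live)
  q2 -> reaches accept state q0 (live)
  q3 -> reaches accept state q0 (live)
  q4 -> reaches accept state q0 (live)

None (all states can reach an accept state)


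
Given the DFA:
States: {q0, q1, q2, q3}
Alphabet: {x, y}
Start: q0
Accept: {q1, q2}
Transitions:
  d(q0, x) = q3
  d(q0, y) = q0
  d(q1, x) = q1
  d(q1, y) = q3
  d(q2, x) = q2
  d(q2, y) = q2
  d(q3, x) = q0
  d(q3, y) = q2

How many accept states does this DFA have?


Accept states listed: {q1, q2}
Counting: q1(1) q2(2)

2


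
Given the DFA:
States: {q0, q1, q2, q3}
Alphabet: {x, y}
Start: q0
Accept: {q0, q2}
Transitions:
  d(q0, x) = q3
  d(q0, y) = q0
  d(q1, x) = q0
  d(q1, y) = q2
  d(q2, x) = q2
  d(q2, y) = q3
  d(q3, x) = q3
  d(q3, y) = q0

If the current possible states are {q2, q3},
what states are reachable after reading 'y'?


Apply transition on 'y' from each current state:
  d(q2, y) = q3
  d(q3, y) = q0

{q0, q3}


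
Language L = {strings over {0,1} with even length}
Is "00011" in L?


length = 5; 5 mod 2 = 1

No, "00011" is not in L


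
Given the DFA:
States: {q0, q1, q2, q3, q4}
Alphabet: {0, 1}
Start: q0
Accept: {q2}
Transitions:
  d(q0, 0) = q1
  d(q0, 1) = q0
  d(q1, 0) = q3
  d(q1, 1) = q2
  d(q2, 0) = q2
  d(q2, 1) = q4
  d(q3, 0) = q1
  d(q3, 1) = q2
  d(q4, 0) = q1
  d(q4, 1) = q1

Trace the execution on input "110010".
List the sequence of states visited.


Input: 110010
d(q0, 1) = q0
d(q0, 1) = q0
d(q0, 0) = q1
d(q1, 0) = q3
d(q3, 1) = q2
d(q2, 0) = q2


q0 -> q0 -> q0 -> q1 -> q3 -> q2 -> q2


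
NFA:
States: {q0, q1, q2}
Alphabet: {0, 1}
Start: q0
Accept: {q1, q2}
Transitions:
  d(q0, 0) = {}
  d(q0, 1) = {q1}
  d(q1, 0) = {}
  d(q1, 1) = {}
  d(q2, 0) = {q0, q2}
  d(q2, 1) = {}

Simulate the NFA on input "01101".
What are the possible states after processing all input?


Start: {q0}
  --0--> {}
  --1--> {}
  --1--> {}
  --0--> {}
  --1--> {}

{} (empty set, no valid transitions)


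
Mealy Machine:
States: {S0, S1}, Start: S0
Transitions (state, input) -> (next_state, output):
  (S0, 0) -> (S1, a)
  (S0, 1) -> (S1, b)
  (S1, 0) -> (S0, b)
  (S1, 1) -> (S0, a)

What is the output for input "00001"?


Step-by-step:
  (S0, 0) -> (S1, a)
  (S1, 0) -> (S0, b)
  (S0, 0) -> (S1, a)
  (S1, 0) -> (S0, b)
  (S0, 1) -> (S1, b)

"ababb"


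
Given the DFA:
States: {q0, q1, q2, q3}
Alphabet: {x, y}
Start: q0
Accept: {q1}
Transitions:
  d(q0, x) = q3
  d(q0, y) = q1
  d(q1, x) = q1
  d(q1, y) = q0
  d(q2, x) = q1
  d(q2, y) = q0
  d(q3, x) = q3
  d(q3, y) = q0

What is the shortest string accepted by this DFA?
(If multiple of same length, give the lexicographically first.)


BFS by string length (lex-first path to each state shown):
  len 0: q0<-""
  len 1: q1<-"y", q3<-"x"
Found accept state at length 1.

"y"


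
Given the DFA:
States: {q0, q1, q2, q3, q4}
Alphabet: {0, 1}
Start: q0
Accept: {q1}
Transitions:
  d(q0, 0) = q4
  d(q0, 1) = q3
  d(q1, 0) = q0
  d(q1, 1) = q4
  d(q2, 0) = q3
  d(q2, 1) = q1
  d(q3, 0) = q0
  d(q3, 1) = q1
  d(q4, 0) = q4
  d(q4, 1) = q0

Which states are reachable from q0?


BFS from q0:
  layer 0: {q0}
  layer 1: {q3, q4}
  layer 2: {q1}

{q0, q1, q3, q4}


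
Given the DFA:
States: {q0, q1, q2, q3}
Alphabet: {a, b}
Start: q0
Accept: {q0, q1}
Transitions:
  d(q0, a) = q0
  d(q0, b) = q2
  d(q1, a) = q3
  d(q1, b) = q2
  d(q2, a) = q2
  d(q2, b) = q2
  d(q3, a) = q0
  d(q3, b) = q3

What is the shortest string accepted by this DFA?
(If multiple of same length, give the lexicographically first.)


BFS by string length (lex-first path to each state shown):
  len 0: q0<-""
Found accept state at length 0.

"" (empty string)


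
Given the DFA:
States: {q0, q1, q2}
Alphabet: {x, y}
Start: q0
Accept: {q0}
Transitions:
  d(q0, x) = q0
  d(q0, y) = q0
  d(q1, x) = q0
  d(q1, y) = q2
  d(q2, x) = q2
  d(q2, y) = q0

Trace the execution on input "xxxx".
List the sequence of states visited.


Input: xxxx
d(q0, x) = q0
d(q0, x) = q0
d(q0, x) = q0
d(q0, x) = q0


q0 -> q0 -> q0 -> q0 -> q0


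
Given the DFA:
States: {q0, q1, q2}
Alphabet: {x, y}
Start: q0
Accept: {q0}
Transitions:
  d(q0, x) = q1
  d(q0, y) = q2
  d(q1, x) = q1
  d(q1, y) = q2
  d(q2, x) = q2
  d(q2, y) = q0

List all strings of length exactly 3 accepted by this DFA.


All strings of length 3: 8 total
Accepted: 2

"xyy", "yxy"


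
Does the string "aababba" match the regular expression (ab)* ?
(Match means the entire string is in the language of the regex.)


|string| = 7; first = 'a'; last = 'a'

No, "aababba" does not match (ab)*


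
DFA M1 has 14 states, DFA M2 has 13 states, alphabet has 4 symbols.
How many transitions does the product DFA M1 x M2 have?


Product DFA has 14 * 13 = 182 states.
Each has 4 transitions: 182 * 4 = 728

728


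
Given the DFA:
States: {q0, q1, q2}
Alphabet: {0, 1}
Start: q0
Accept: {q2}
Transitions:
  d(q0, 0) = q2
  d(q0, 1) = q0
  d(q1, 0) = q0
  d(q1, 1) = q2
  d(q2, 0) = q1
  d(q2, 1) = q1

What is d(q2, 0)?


Looking up transition d(q2, 0)

q1


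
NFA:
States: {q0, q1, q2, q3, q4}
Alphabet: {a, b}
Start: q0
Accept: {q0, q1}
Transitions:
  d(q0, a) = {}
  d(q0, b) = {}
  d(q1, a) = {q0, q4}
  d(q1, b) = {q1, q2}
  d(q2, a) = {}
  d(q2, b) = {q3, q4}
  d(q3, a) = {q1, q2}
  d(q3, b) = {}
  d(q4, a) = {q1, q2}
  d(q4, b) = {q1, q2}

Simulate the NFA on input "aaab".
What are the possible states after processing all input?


Start: {q0}
  --a--> {}
  --a--> {}
  --a--> {}
  --b--> {}

{} (empty set, no valid transitions)


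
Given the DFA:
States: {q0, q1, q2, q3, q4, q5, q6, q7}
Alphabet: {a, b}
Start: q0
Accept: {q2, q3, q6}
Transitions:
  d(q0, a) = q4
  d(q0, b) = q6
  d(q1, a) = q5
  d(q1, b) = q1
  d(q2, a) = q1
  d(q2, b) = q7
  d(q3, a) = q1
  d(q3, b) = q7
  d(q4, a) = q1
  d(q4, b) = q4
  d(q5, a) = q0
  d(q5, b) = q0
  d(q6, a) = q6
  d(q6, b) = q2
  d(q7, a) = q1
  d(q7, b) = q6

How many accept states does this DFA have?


Accept states listed: {q2, q3, q6}
Counting: q2(1) q3(2) q6(3)

3


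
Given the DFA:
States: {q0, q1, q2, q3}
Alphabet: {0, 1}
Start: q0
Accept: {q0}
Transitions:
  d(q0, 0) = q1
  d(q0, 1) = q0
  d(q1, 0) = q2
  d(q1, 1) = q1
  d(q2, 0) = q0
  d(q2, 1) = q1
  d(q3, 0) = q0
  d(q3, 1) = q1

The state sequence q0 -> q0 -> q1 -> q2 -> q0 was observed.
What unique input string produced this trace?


Trace back each transition to find the symbol:
  q0 --[1]--> q0
  q0 --[0]--> q1
  q1 --[0]--> q2
  q2 --[0]--> q0

"1000"


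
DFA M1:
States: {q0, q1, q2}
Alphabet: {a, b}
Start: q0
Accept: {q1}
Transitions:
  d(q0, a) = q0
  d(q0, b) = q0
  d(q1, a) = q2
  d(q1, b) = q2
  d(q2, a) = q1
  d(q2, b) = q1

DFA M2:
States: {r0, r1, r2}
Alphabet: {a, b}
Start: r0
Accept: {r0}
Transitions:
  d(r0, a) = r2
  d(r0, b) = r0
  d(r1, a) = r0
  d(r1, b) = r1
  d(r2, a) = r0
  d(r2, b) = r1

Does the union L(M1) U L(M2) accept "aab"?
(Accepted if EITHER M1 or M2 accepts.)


M1: final=q0 accepted=False
M2: final=r0 accepted=True

Yes, union accepts


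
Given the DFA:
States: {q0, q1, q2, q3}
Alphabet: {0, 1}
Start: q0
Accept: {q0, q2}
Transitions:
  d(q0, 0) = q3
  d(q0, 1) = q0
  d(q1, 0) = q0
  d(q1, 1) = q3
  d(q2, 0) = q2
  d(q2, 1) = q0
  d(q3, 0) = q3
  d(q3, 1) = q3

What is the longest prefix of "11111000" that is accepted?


Run the DFA, marking each prefix where the state is accepting:
  "" -> q0 [accept]
  "1" -> q0 [accept]
  "11" -> q0 [accept]
  "111" -> q0 [accept]
  "1111" -> q0 [accept]
  "11111" -> q0 [accept]
  "111110" -> q3 [reject]
  "1111100" -> q3 [reject]
  "11111000" -> q3 [reject]

"11111"


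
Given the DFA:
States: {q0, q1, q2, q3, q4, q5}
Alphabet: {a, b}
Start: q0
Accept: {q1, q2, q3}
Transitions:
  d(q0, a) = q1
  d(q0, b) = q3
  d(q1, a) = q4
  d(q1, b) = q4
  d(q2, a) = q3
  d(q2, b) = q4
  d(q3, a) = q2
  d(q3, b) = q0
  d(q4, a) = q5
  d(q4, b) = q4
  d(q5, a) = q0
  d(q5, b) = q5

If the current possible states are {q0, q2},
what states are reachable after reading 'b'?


Apply transition on 'b' from each current state:
  d(q0, b) = q3
  d(q2, b) = q4

{q3, q4}


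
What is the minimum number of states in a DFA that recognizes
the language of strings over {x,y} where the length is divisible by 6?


States track (length) mod 6.
Need 6 states: one per remainder 0..5; accept = remainder 0.

6


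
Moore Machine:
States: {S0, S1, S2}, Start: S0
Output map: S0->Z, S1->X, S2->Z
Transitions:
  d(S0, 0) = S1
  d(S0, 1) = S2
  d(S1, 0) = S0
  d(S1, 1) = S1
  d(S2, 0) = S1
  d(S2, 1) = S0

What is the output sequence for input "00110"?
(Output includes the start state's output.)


Start: S0 (output Z)
  --0--> S1 (output X)
  --0--> S0 (output Z)
  --1--> S2 (output Z)
  --1--> S0 (output Z)
  --0--> S1 (output X)

"ZXZZZX"


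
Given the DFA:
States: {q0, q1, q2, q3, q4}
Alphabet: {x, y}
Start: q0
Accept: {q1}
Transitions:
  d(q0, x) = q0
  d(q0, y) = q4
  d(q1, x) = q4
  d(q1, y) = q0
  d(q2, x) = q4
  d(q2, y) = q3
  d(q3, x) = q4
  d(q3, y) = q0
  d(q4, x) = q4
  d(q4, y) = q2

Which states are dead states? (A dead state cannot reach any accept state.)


Forward reachability from each state:
  q0 -> reaches {q0, q2, q3, q4}, no accept state (dead)
  q1 -> reaches accept state q1 (live)
  q2 -> reaches {q0, q2, q3, q4}, no accept state (dead)
  q3 -> reaches {q0, q2, q3, q4}, no accept state (dead)
  q4 -> reaches {q0, q2, q3, q4}, no accept state (dead)

{q0, q2, q3, q4}


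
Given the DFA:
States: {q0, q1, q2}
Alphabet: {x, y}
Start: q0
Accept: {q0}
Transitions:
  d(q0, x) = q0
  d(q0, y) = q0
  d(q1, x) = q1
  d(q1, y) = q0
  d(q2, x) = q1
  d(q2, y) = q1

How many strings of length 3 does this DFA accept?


Enumerating all length-3 strings:
  "xxx" -> q0 [accept]
  "xxy" -> q0 [accept]
  "xyx" -> q0 [accept]
  "xyy" -> q0 [accept]
  "yxx" -> q0 [accept]
  "yxy" -> q0 [accept]
  "yyx" -> q0 [accept]
  "yyy" -> q0 [accept]

8 out of 8


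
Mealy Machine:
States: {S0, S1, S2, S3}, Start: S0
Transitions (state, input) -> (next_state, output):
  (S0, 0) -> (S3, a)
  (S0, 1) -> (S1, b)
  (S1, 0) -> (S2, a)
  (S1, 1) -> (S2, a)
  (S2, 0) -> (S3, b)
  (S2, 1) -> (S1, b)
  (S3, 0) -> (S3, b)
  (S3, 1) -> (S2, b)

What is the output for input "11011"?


Step-by-step:
  (S0, 1) -> (S1, b)
  (S1, 1) -> (S2, a)
  (S2, 0) -> (S3, b)
  (S3, 1) -> (S2, b)
  (S2, 1) -> (S1, b)

"babbb"


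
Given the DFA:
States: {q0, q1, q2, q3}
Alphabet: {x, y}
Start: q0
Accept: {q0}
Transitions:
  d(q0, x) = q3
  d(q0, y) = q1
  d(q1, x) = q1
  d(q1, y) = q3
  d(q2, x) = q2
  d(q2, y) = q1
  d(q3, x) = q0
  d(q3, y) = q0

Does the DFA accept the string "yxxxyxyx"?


Trace: q0 -> q1 -> q1 -> q1 -> q1 -> q3 -> q0 -> q1 -> q1
Final state: q1
Accept states: {q0}

No, rejected (final state q1 is not an accept state)


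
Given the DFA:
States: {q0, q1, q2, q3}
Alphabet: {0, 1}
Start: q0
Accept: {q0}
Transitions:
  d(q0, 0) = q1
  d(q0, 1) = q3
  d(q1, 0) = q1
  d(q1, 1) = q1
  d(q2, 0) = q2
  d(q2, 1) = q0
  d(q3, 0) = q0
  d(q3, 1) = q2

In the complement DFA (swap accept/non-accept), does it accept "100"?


Trace: q0 -> q3 -> q0 -> q1
Final: q1
Original accept: {q0}
Complement: q1 is not in original accept

Yes, complement accepts (original rejects)


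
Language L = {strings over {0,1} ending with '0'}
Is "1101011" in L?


last symbol = '1'

No, "1101011" is not in L


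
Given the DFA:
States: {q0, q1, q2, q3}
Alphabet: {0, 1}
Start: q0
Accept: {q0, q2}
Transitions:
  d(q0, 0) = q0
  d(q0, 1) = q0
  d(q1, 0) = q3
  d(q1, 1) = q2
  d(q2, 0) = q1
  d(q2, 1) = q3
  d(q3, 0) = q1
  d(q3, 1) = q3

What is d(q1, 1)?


Looking up transition d(q1, 1)

q2


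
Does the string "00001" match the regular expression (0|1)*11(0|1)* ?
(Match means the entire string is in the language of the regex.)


|string| = 5; first = '0'; last = '1'

No, "00001" does not match (0|1)*11(0|1)*


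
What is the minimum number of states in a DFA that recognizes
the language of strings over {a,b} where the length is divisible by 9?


States track (length) mod 9.
Need 9 states: one per remainder 0..8; accept = remainder 0.

9


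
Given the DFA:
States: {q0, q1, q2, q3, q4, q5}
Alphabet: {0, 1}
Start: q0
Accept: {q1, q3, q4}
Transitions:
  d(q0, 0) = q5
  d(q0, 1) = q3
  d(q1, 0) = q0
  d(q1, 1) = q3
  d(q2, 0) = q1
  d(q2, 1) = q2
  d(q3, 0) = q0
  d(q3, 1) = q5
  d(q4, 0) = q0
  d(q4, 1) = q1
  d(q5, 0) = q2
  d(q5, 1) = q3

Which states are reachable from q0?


BFS from q0:
  layer 0: {q0}
  layer 1: {q3, q5}
  layer 2: {q2}
  layer 3: {q1}

{q0, q1, q2, q3, q5}


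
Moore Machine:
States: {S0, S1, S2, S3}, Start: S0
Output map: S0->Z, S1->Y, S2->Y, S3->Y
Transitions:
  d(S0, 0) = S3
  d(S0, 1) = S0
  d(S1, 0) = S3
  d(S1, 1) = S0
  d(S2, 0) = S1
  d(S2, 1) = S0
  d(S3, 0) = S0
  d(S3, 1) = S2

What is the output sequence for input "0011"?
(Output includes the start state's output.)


Start: S0 (output Z)
  --0--> S3 (output Y)
  --0--> S0 (output Z)
  --1--> S0 (output Z)
  --1--> S0 (output Z)

"ZYZZZ"
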